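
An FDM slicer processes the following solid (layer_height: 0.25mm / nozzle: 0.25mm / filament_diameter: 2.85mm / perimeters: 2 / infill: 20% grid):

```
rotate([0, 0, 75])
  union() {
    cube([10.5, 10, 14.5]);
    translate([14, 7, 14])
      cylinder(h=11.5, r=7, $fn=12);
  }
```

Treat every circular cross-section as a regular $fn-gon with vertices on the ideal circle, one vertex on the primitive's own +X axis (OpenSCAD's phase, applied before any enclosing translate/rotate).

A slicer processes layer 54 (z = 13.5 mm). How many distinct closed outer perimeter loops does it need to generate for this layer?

At z = 13.5 mm: the cube (footprint 10.5×10) is included at this height; the cylinder at (14, 7) is absent (z outside [14, 25.5]); Merging all regions: only the 10.5×10 cube is present, so the union is just that shape — 1 connected region; (rotated 75° about Z; rotation is an isometry so areas/perimeters/island counts are preserved). The result has 1 disconnected region.

1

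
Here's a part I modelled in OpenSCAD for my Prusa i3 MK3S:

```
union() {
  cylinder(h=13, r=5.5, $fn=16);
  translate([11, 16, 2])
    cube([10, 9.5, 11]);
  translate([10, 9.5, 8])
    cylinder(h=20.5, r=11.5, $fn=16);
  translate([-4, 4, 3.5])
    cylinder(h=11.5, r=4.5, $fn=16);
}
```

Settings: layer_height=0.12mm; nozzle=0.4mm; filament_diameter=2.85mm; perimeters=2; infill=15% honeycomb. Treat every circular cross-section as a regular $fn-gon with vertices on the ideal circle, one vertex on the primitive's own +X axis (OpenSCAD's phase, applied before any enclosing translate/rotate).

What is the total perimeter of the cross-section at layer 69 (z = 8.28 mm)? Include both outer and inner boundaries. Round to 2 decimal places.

108.69 mm

At z = 8.28 mm: the r=5.5 cylinder gives a regular 16-gon of circumradius 5.5 (constant along its height) (perimeter = 2·16·5.500·sin(180°/16) = 34.34 mm); the cube at (11, 16) (footprint 10×9.5) is included at this height (perimeter 39.00 mm); the r=11.5 cylinder at (10, 9.5) gives a regular 16-gon of circumradius 11.5 (constant along its height) (perimeter = 2·16·11.500·sin(180°/16) = 71.79 mm); the cylinder at (-4, 4): section is a regular 16-gon, circumradius r=4.5 (perimeter = 2·16·4.500·sin(180°/16) = 28.09 mm); Merging all regions: the regions partially overlap (shared area 69.43 mm²), so the edge portions inside another operand are dropped and the merged outline is re-measured after clipping — boundary = 108.69 mm. Overall, the cross-section is a single solid region. Total boundary length (outer) = 108.69 mm.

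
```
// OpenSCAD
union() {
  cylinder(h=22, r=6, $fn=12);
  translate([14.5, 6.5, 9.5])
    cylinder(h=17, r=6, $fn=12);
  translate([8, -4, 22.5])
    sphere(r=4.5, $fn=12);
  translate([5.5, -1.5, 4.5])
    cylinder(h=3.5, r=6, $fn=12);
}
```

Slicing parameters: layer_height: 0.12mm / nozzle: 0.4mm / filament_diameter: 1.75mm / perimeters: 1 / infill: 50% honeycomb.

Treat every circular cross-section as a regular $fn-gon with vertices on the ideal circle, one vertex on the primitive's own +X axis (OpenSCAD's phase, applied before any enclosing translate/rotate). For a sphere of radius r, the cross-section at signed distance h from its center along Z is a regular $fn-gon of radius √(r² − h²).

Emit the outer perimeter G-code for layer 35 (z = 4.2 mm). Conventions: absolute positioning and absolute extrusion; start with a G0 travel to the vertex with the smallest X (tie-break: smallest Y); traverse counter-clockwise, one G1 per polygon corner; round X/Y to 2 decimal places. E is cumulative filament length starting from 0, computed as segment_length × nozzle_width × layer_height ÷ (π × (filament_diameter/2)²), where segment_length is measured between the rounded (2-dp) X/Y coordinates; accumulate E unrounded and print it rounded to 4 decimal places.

G0 X-6.00 Y0.00 Z4.20
G1 X-5.20 Y-3.00 E0.0620
G1 X-3.00 Y-5.20 E0.1240
G1 X0.00 Y-6.00 E0.1860
G1 X3.00 Y-5.20 E0.2480
G1 X5.20 Y-3.00 E0.3101
G1 X6.00 Y0.00 E0.3720
G1 X5.20 Y3.00 E0.4340
G1 X3.00 Y5.20 E0.4961
G1 X0.00 Y6.00 E0.5580
G1 X-3.00 Y5.20 E0.6200
G1 X-5.20 Y3.00 E0.6821
G1 X-6.00 Y0.00 E0.7440

At z = 4.2 mm: the r=6 cylinder contributes a regular 12-gon of circumradius 6; the cylinder at (14.5, 6.5) is absent (z outside [9.5, 26.5]); the sphere at (8, -4) is not intersected at this z (|z−center|=18.300 > r=4.5); the cylinder at (5.5, -1.5) is not intersected at this z (z outside [4.5, 8]); Merging all regions: only the r=6 cylinder is present, so the union is just that shape — 1 connected region. The outline is a single polygon with 12 vertices. Extrusion per mm of travel: 0.4 × 0.12 / (π × 0.875²) = 0.019956. Accumulating E over each segment gives final E = 0.7440.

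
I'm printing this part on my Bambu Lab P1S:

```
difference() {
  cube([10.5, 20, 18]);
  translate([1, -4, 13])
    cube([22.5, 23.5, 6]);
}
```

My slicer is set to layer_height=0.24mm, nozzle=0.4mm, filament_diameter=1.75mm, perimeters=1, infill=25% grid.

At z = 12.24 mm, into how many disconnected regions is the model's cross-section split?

1

At z = 12.24 mm: the 10.5×20 cube contributes its full rectangle; the cube at (1, -4) is not intersected at this z (z outside [13, 19]); Taking the first minus the rest: none of the subtracted shapes is present at this height, so the 10.5×20 cube is unchanged — 1 connected region. The result has 1 disconnected region.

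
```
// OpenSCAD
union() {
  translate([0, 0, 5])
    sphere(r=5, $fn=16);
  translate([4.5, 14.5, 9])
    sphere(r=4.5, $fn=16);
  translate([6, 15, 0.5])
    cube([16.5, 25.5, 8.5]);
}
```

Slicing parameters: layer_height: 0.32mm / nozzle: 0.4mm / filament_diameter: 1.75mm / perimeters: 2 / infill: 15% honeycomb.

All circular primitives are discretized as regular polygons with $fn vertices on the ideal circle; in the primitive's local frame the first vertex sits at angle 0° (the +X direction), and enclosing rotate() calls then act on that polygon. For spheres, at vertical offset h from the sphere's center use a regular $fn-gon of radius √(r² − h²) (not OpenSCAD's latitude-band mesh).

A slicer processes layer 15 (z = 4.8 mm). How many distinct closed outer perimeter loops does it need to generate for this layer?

2

At z = 4.8 mm: the r=5 sphere contributes a regular 16-gon of circumradius √(5²−0.2²) = 4.996; the r=4.5 sphere at (4.5, 14.5) contributes a regular 16-gon of circumradius √(4.5²−4.2²) = 1.616; the 16.5×25.5 cube at (6, 15) contributes its full rectangle; Taking the union: the regions partially overlap (shared area 0.00 mm²), so overlapping operands fuse into one piece — 2 connected regions. The result has 2 disconnected regions.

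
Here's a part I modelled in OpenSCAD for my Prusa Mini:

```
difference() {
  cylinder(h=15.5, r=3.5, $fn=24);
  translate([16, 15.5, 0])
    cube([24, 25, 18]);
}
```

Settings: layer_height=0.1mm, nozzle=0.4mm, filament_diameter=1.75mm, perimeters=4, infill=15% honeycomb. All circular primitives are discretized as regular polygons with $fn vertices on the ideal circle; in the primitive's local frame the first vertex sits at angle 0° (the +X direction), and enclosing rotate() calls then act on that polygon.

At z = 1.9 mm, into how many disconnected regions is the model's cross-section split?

At z = 1.9 mm: the r=3.5 cylinder contributes a regular 24-gon of circumradius 3.5; the 24×25 cube at (16, 15.5) contributes its full rectangle; After the difference (first − rest): starting from the r=3.5 cylinder, the 24×25 cube at (16, 15.5) misses the remaining region (no effect) — 1 connected region. The result has 1 disconnected region.

1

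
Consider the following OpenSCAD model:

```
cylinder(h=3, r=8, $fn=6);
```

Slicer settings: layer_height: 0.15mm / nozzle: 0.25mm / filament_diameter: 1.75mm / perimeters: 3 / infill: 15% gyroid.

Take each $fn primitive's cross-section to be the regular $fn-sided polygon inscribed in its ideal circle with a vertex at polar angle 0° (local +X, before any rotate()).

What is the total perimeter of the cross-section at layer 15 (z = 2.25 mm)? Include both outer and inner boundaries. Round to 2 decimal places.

48.00 mm

At z = 2.25 mm: the r=8 cylinder gives a regular 6-gon of circumradius 8 (constant along its height) (perimeter = 2·6·8.000·sin(180°/6) = 48.00 mm). Overall, the cross-section is a single solid region. Total boundary length (outer) = 48.00 mm.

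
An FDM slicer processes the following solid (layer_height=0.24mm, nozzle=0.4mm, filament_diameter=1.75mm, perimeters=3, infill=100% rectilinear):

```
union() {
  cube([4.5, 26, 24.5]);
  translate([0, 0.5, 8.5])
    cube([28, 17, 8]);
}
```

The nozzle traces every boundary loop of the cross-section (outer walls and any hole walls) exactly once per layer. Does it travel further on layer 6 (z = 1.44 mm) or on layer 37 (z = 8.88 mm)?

Layer 6 (z = 1.44): the 4.5×26 cube contributes its full rectangle (perimeter 61.00 mm); the cube at (0, 0.5) is not intersected at this z (z outside [8.5, 16.5]); Merging all regions: only the 4.5×26 cube is present, so the union is just that shape — boundary = 61.00 mm. So its perimeter = 61.00 mm. Layer 37 (z = 8.88): the cube is present — its section is the full 4.5×26 rectangle (perimeter 61.00 mm); the cube at (0, 0.5) (footprint 28×17) is included at this height (perimeter 90.00 mm); Taking the union: the regions partially overlap (shared area 76.50 mm²), so the edge portions inside another operand are dropped and the merged outline is re-measured after clipping — boundary = 108.00 mm. So its perimeter = 108.00 mm. Layer 37 is larger (108.00 vs 61.00 mm).

layer 37 (z = 8.88 mm)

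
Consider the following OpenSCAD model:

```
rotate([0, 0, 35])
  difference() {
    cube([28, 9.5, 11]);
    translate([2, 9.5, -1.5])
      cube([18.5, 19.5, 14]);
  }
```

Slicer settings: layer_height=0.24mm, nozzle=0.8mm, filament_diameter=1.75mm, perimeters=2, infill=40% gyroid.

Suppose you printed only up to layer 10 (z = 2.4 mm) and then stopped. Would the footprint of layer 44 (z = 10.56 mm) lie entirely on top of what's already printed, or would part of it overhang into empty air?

Compare the two slices. At z = 2.4: the 28×9.5 cube contributes its full rectangle (area 266.00 mm²); the cube at (2, 9.5) (footprint 18.5×19.5) is included at this height (area 360.75 mm²); Subtracting the remaining from the first: starting from the 28×9.5 cube (266.00 mm²), the 18.5×19.5 cube at (2, 9.5) misses the remaining region (no effect) — area = 266.00 mm²; (whole slice rotated 35° about Z — lengths, areas and connectivity unchanged). At z = 10.56: the cube is present — its section is the full 28×9.5 rectangle (area 266.00 mm²); the cube at (2, 9.5) is present — its section is the full 18.5×19.5 rectangle (area 360.75 mm²); Subtracting the remaining from the first: starting from the 28×9.5 cube (266.00 mm²), the 18.5×19.5 cube at (2, 9.5) misses the remaining region (no effect) — area = 266.00 mm²; (rotated 35° about Z; rotation is an isometry so areas/perimeters/island counts are preserved). Checking containment: the cross-section at z = 10.56 is a subset of the cross-section at z = 2.4.

entirely on top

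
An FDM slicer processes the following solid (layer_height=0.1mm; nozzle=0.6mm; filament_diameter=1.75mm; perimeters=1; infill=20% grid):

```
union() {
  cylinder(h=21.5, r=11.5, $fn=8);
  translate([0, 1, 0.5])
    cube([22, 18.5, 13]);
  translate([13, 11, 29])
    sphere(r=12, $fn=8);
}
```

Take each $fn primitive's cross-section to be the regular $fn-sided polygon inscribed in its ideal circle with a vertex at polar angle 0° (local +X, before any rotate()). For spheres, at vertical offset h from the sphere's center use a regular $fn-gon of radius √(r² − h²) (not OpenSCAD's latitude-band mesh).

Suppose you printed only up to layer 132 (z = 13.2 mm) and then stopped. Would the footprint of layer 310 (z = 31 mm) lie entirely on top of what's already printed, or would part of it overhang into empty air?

part overhangs

Compare the two slices. At z = 13.2: the cylinder: section is a regular 8-gon, circumradius r=11.5 (area = (8/2)·11.500²·sin(360°/8) = 374.06 mm²); the cube at (0, 1) (footprint 22×18.5) is included at this height (area 407.00 mm²); the sphere at (13, 11) is absent (|z−center|=15.800 > r=12); Combining (union): the regions partially overlap — summed areas 781.06 mm² minus the doubly-counted overlap 82.22 mm² gives 698.84 mm² — area = 698.84 mm². At z = 31: the cylinder does not reach this height (z outside [0, 21.5]); the cube at (0, 1) does not reach this height (z outside [0.5, 13.5]); the r=12 sphere at (13, 11) slices to a regular 8-gon of circumradius 11.832 (√(r²−h²) with h=2 from center) (area = (8/2)·11.832²·sin(360°/8) = 395.98 mm²); Combining (union): only the r=12 sphere at (13, 11) is present, so the union is just that shape — area = 395.98 mm². Checking containment: at z = 31 the cross-section extends beyond the z = 13.2 cross-section by about 52.72 mm².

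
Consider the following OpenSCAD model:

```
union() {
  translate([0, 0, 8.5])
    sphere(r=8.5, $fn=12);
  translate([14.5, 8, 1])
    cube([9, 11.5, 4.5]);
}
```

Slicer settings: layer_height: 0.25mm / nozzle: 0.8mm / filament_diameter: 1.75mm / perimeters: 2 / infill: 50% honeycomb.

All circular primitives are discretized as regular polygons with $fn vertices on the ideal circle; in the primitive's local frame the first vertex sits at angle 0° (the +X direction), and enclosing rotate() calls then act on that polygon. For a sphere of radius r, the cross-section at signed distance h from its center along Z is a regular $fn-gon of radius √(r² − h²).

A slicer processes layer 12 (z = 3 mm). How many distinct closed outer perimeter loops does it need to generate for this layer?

At z = 3 mm: the r=8.5 sphere slices to a regular 12-gon of circumradius 6.481 (√(r²−h²) with h=5.5 from center); the cube at (14.5, 8) is present — its section is the full 9×11.5 rectangle; Combining (union): the 2 present regions are separate (no shared area or edge), so areas and boundary lengths simply add and each stays a separate island — 2 connected regions. The result has 2 disconnected regions.

2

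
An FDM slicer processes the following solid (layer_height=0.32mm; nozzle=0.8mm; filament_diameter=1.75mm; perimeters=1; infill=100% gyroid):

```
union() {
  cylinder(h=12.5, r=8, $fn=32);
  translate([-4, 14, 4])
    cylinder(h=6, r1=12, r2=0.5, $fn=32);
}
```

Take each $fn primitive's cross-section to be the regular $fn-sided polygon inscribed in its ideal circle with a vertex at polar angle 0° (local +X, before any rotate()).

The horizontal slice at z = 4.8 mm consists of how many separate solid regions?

At z = 4.8 mm: the r=8 cylinder contributes a regular 32-gon of circumradius 8; the cone at (-4, 14) (r1=12→r2=0.5) has section circumradius 10.467 here — a regular 32-gon; Merging all regions: the regions partially overlap (shared area 29.21 mm²), so overlapping operands fuse into one piece — 1 connected region. The result has 1 disconnected region.

1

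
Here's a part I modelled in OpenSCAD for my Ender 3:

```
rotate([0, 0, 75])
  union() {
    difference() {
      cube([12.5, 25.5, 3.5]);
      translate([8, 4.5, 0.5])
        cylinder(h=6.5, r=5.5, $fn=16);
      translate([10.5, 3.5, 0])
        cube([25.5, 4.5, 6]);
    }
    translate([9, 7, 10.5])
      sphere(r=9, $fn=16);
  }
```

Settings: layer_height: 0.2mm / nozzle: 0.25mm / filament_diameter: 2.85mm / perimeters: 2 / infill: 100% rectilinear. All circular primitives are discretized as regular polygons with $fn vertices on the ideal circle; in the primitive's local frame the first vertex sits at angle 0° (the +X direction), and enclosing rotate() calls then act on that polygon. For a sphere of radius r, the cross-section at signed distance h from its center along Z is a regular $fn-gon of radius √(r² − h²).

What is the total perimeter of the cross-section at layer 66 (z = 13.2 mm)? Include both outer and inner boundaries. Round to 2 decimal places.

At z = 13.2 mm: the cube is absent (z outside [0, 3.5]); the cylinder at (8, 4.5) is not intersected at this z (z outside [0.5, 7]); the cube at (10.5, 3.5) is not intersected at this z (z outside [0, 6]); Taking the first minus the rest: the first operand is absent here, so nothing remains; the sphere at (9, 7): section is a regular 16-gon, circumradius = √(r²−h²) = √(9²−2.7²) = 8.585 (perimeter = 2·16·8.585·sin(180°/16) = 53.60 mm); Merging all regions: only the r=9 sphere at (9, 7) is present, so the union is just that shape — boundary = 53.60 mm; (rotated 75° about Z; rotation is an isometry so areas/perimeters/island counts are preserved). Overall, the cross-section is a single solid region. Total boundary length (outer) = 53.60 mm.

53.60 mm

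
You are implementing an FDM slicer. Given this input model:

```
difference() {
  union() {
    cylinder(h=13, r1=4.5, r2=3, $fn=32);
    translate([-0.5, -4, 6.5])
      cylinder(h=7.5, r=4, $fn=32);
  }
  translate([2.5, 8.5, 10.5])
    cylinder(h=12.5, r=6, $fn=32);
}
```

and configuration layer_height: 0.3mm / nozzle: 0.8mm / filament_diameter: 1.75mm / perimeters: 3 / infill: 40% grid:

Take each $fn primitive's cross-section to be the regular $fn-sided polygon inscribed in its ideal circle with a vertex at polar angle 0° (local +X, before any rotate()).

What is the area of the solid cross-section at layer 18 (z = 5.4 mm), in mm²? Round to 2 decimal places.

At z = 5.4 mm: the cone contributes a regular 32-gon of circumradius 3.877 (interpolated between r1=4.5 and r2=3 at t=0.415) (area = (32/2)·3.877²·sin(360°/32) = 46.92 mm²); the cylinder at (-0.5, -4) is not intersected at this z (z outside [6.5, 14]); Merging all regions: only the cone is present, so the union is just that shape — area = 46.92 mm²; the cylinder at (2.5, 8.5) does not reach this height (z outside [10.5, 23]); After the difference (first − rest): none of the subtracted shapes is present at this height, so the result so far is unchanged — area = 46.92 mm². Overall, the cross-section is a single solid region. Net area = 46.92 mm².

46.92 mm²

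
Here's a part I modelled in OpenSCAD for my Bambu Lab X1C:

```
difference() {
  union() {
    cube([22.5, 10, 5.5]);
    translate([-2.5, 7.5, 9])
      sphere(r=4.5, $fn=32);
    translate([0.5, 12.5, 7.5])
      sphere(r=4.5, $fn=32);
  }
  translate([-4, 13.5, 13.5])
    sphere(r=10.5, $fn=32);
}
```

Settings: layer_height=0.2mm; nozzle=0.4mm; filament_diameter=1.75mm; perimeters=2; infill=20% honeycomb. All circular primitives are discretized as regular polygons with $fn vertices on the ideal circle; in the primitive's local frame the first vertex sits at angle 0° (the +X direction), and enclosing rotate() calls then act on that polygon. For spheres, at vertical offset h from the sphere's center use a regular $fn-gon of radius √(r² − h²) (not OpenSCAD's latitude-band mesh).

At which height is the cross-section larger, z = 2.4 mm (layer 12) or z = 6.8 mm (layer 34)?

layer 12 (z = 2.4 mm)

Layer 12 (z = 2.4): the cube (footprint 22.5×10) is included at this height (area 225.00 mm²); the sphere at (-2.5, 7.5) is absent (|z−center|=6.600 > r=4.5); the sphere at (0.5, 12.5) does not reach this height (|z−center|=5.100 > r=4.5); Taking the union: only the 22.5×10 cube is present, so the union is just that shape — area = 225.00 mm²; the sphere at (-4, 13.5) is absent (|z−center|=11.100 > r=10.5); Subtracting the remaining from the first: none of the subtracted shapes is present at this height, so that combined region is unchanged — area = 225.00 mm². So its area = 225.00 mm². Layer 34 (z = 6.8): the cube does not reach this height (z outside [0, 5.5]); the r=4.5 sphere at (-2.5, 7.5) contributes a regular 32-gon of circumradius √(4.5²−2.2²) = 3.926 (area = (32/2)·3.926²·sin(360°/32) = 48.10 mm²); the r=4.5 sphere at (0.5, 12.5) slices to a regular 32-gon of circumradius 4.445 (√(r²−h²) with h=0.7 from center) (area = (32/2)·4.445²·sin(360°/32) = 61.68 mm²); Merging all regions: the regions partially overlap — summed areas 109.78 mm² minus the doubly-counted overlap 10.31 mm² gives 99.47 mm² — area = 99.47 mm²; the r=10.5 sphere at (-4, 13.5) slices to a regular 32-gon of circumradius 8.085 (√(r²−h²) with h=6.7 from center) (area = (32/2)·8.085²·sin(360°/32) = 204.02 mm²); Subtracting the remaining from the first: starting from that combined region (99.47 mm²), the r=10.5 sphere at (-4, 13.5) partially overlaps it — only the 82.37 mm² overlap (of its 204.02 mm²) is removed, clipping the outline — area = 17.09 mm². So its area = 17.09 mm². Layer 12 is larger (225.00 vs 17.09 mm²).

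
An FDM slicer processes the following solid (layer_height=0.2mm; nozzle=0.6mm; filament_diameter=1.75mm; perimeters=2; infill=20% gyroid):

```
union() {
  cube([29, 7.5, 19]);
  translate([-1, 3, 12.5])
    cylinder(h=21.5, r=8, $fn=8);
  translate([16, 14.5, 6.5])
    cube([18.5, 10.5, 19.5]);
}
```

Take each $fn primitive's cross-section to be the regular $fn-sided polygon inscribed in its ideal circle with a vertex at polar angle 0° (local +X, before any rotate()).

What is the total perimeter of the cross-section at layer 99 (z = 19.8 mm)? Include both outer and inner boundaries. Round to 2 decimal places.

106.98 mm

At z = 19.8 mm: the cube is not intersected at this z (z outside [0, 19]); the r=8 cylinder at (-1, 3) gives a regular 8-gon of circumradius 8 (constant along its height) (perimeter = 2·8·8.000·sin(180°/8) = 48.98 mm); the 18.5×10.5 cube at (16, 14.5) contributes its full rectangle (perimeter 58.00 mm); Taking the union: the 2 present regions are separate (no shared area or edge), so areas and boundary lengths simply add and each stays a separate island — boundary = 106.98 mm. Overall, the cross-section has 2 separate islands. Total boundary length (outer) = 106.98 mm.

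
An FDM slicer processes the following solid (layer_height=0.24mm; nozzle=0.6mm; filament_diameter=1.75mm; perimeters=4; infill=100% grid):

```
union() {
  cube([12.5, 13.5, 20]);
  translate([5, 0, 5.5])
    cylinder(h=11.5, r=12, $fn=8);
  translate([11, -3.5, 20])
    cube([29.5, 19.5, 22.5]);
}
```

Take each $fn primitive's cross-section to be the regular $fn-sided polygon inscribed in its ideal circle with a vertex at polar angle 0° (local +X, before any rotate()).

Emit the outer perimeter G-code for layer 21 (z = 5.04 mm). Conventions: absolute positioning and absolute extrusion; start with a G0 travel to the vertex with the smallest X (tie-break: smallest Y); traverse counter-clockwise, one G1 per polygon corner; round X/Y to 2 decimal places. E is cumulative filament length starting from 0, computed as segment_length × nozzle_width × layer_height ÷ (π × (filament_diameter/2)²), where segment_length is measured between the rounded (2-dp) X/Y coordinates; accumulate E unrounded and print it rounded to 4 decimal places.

At z = 5.04 mm: the cube is present — its section is the full 12.5×13.5 rectangle; the cylinder at (5, 0) is not intersected at this z (z outside [5.5, 17]); the cube at (11, -3.5) does not reach this height (z outside [20, 42.5]); Combining (union): only the 12.5×13.5 cube is present, so the union is just that shape — 1 connected region. The outline is a single polygon with 4 vertices. Extrusion per mm of travel: 0.6 × 0.24 / (π × 0.875²) = 0.059868. Accumulating E over each segment gives final E = 3.1131.

G0 X0.00 Y0.00 Z5.04
G1 X12.50 Y0.00 E0.7484
G1 X12.50 Y13.50 E1.5566
G1 X0.00 Y13.50 E2.3049
G1 X0.00 Y0.00 E3.1131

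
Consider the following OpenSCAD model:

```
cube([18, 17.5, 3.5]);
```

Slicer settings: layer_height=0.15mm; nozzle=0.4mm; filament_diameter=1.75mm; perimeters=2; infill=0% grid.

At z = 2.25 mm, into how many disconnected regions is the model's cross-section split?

At z = 2.25 mm: the cube is present — its section is the full 18×17.5 rectangle. The result has 1 disconnected region.

1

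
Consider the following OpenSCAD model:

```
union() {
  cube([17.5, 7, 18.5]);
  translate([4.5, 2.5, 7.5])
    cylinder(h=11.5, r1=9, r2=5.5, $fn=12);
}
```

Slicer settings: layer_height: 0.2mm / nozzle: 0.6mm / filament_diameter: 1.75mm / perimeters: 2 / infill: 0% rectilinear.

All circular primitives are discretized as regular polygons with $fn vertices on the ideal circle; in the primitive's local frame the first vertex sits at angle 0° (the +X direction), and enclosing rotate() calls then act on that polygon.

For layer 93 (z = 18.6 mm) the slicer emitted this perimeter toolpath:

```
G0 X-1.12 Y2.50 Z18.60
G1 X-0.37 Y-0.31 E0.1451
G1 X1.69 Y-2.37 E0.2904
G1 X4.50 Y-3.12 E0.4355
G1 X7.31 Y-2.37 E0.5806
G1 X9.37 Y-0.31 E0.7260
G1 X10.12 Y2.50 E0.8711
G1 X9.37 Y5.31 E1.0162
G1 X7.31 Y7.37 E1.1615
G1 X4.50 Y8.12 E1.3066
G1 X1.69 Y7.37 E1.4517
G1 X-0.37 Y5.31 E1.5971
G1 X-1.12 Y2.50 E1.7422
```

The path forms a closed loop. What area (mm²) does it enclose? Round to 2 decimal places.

Apply the shoelace formula to the sequence of (X, Y) vertices; enclosed area = 94.81 mm².

94.81 mm²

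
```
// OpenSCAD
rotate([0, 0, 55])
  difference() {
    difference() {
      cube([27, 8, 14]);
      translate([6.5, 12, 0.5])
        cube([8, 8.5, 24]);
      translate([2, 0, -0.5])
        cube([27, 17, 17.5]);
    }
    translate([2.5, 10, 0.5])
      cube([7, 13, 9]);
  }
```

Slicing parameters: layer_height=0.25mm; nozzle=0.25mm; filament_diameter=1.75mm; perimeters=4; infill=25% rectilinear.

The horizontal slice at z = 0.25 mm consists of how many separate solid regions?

At z = 0.25 mm: the cube (footprint 27×8) is included at this height; the cube at (6.5, 12) does not reach this height (z outside [0.5, 24.5]); the cube at (2, 0) (footprint 27×17) is included at this height; Taking the first minus the rest: starting from the 27×8 cube, the 27×17 cube at (2, 0) partially overlaps it — only the 200.00 mm² overlap (of its 459.00 mm²) is removed, clipping the outline — 1 connected region; the cube at (2.5, 10) is not intersected at this z (z outside [0.5, 9.5]); Taking the first minus the rest: none of the subtracted shapes is present at this height, so that combined region is unchanged — 1 connected region; (whole slice rotated 55° about Z — lengths, areas and connectivity unchanged). The result has 1 disconnected region.

1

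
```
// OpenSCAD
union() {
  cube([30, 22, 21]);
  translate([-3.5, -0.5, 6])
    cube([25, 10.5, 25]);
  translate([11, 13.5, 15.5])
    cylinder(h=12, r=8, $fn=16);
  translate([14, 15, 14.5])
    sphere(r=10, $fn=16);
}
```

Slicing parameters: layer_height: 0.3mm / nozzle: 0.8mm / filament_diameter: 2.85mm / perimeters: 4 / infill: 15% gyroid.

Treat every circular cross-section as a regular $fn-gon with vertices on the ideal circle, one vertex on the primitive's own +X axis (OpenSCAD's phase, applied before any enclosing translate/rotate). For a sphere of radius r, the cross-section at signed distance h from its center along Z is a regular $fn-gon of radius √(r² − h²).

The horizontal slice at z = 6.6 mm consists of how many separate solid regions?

At z = 6.6 mm: the cube (footprint 30×22) is included at this height; the cube at (-3.5, -0.5) is present — its section is the full 25×10.5 rectangle; the cylinder at (11, 13.5) is absent (z outside [15.5, 27.5]); the r=10 sphere at (14, 15) slices to a regular 16-gon of circumradius 6.131 (√(r²−h²) with h=7.9 from center); Combining (union): the regions partially overlap (shared area 330.08 mm²), so overlapping operands fuse into one piece — 1 connected region. The result has 1 disconnected region.

1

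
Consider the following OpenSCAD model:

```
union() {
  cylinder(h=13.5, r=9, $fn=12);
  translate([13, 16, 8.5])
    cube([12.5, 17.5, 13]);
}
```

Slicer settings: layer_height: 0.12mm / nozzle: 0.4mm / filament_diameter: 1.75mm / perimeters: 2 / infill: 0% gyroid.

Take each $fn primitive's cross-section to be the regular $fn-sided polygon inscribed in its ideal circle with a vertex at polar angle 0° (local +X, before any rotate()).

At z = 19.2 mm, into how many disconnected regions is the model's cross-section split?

1

At z = 19.2 mm: the cylinder is absent (z outside [0, 13.5]); the 12.5×17.5 cube at (13, 16) contributes its full rectangle; Combining (union): only the 12.5×17.5 cube at (13, 16) is present, so the union is just that shape — 1 connected region. The result has 1 disconnected region.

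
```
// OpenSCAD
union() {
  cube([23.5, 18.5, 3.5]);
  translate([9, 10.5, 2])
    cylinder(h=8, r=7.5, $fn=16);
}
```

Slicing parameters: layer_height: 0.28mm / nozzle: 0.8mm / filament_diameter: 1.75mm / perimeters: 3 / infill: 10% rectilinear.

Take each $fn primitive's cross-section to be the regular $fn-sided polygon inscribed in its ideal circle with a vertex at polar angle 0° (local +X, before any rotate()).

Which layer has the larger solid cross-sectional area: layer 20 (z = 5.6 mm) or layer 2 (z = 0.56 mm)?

layer 2 (z = 0.56 mm)

Layer 20 (z = 5.6): the cube does not reach this height (z outside [0, 3.5]); the r=7.5 cylinder at (9, 10.5) gives a regular 16-gon of circumradius 7.5 (constant along its height) (area = (16/2)·7.500²·sin(360°/16) = 172.21 mm²); Combining (union): only the r=7.5 cylinder at (9, 10.5) is present, so the union is just that shape — area = 172.21 mm². So its area = 172.21 mm². Layer 2 (z = 0.56): the cube is present — its section is the full 23.5×18.5 rectangle (area 434.75 mm²); the cylinder at (9, 10.5) is not intersected at this z (z outside [2, 10]); Taking the union: only the 23.5×18.5 cube is present, so the union is just that shape — area = 434.75 mm². So its area = 434.75 mm². Layer 2 is larger (434.75 vs 172.21 mm²).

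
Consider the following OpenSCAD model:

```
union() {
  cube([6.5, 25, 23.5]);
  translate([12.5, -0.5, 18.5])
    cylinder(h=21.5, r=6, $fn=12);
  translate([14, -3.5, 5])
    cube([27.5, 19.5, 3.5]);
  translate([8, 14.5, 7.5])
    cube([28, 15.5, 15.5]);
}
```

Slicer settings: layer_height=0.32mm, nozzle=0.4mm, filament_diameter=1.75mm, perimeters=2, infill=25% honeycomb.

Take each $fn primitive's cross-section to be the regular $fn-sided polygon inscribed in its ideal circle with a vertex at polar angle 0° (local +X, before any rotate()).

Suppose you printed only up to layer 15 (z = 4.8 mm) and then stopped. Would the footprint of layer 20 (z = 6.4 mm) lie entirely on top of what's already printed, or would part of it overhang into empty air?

part overhangs

Compare the two slices. At z = 4.8: the 6.5×25 cube contributes its full rectangle (area 162.50 mm²); the cylinder at (12.5, -0.5) is not intersected at this z (z outside [18.5, 40]); the cube at (14, -3.5) does not reach this height (z outside [5, 8.5]); the cube at (8, 14.5) is absent (z outside [7.5, 23]); Merging all regions: only the 6.5×25 cube is present, so the union is just that shape — area = 162.50 mm². At z = 6.4: the cube (footprint 6.5×25) is included at this height (area 162.50 mm²); the cylinder at (12.5, -0.5) is not intersected at this z (z outside [18.5, 40]); the cube at (14, -3.5) is present — its section is the full 27.5×19.5 rectangle (area 536.25 mm²); the cube at (8, 14.5) does not reach this height (z outside [7.5, 23]); Taking the union: the 2 present regions are separate (no shared area or edge), so areas and boundary lengths simply add and each stays a separate island — area = 698.75 mm². Checking containment: at z = 6.4 the cross-section extends beyond the z = 4.8 cross-section by about 536.25 mm².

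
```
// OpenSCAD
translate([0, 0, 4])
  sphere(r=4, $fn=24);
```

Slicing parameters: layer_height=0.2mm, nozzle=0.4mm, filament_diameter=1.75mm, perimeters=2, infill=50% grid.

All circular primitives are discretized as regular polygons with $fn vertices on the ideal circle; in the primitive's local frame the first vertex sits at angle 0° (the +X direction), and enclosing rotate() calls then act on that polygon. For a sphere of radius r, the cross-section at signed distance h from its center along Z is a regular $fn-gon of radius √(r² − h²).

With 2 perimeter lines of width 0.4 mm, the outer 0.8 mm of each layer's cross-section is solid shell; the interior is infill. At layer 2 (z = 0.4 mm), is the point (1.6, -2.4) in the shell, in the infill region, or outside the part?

outside

At z = 0.4 mm: the sphere: section is a regular 24-gon, circumradius = √(r²−h²) = √(4²−3.6²) = 1.744. Overall, the cross-section is a single solid region. The nearest boundary edge runs (0.87, -1.51)→(1.23, -1.23); distance from the point to it = 1.15 mm. The point is not inside any of the regions above, so it lies outside the cross-section (1.15 mm from the nearest boundary).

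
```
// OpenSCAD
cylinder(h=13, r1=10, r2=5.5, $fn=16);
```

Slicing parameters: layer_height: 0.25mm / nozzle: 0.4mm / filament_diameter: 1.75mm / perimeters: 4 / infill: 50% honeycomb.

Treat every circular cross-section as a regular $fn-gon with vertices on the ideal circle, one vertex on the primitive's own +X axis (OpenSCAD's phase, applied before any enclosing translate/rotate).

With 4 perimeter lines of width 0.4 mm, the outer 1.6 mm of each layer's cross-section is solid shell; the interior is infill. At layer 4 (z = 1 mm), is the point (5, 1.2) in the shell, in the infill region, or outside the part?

At z = 1 mm: the cone contributes a regular 16-gon of circumradius 9.654 (interpolated between r1=10 and r2=5.5 at t=0.077). Overall, the cross-section is a single solid region. The nearest boundary edge runs (9.65, 0.00)→(8.92, 3.69); distance from the point to it = 4.33 mm. The point is inside the cross-section and 4.33 mm from the nearest boundary — more than the 1.6 mm shell width (4 × 0.4), so it's in the infill interior.

infill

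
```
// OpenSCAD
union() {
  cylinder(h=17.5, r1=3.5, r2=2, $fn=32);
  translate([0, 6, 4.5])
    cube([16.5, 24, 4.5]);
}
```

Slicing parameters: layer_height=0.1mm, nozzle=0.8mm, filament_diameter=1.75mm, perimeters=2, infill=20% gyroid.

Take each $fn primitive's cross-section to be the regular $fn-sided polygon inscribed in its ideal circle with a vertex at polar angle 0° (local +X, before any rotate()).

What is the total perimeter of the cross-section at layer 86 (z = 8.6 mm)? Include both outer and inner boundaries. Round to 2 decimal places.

98.33 mm

At z = 8.6 mm: the cone (r1=3.5→r2=2) has section circumradius 2.763 here — a regular 32-gon (perimeter = 2·32·2.763·sin(180°/32) = 17.33 mm); the cube at (0, 6) is present — its section is the full 16.5×24 rectangle (perimeter 81.00 mm); Taking the union: the 2 present regions are separate (no shared area or edge), so areas and boundary lengths simply add and each stays a separate island — boundary = 98.33 mm. Overall, the cross-section has 2 separate islands. Total boundary length (outer) = 98.33 mm.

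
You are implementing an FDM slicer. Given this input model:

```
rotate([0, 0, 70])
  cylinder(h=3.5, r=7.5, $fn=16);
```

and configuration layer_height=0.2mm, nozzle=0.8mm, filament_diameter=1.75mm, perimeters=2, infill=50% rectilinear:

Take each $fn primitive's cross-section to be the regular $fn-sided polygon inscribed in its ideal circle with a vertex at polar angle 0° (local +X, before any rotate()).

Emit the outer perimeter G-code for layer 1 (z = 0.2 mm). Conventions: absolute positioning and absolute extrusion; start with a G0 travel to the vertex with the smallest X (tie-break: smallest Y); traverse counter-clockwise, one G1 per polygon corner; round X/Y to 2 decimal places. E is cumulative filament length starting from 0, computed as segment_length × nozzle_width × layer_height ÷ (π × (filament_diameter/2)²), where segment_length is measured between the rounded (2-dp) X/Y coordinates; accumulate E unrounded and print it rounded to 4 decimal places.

G0 X-7.49 Y-0.33 Z0.20
G1 X-6.80 Y-3.17 E0.1944
G1 X-5.07 Y-5.53 E0.3891
G1 X-2.57 Y-7.05 E0.5837
G1 X0.33 Y-7.49 E0.7788
G1 X3.17 Y-6.80 E0.9732
G1 X5.53 Y-5.07 E1.1679
G1 X7.05 Y-2.57 E1.3625
G1 X7.49 Y0.33 E1.5576
G1 X6.80 Y3.17 E1.7520
G1 X5.07 Y5.53 E1.9467
G1 X2.57 Y7.05 E2.1413
G1 X-0.33 Y7.49 E2.3364
G1 X-3.17 Y6.80 E2.5308
G1 X-5.53 Y5.07 E2.7255
G1 X-7.05 Y2.57 E2.9201
G1 X-7.49 Y-0.33 E3.1152

At z = 0.2 mm: the r=7.5 cylinder gives a regular 16-gon of circumradius 7.5 (constant along its height); (rotated 70° about Z; rotation is an isometry so areas/perimeters/island counts are preserved). The outline is a single polygon with 16 vertices. Extrusion per mm of travel: 0.8 × 0.2 / (π × 0.875²) = 0.066520. Accumulating E over each segment gives final E = 3.1152.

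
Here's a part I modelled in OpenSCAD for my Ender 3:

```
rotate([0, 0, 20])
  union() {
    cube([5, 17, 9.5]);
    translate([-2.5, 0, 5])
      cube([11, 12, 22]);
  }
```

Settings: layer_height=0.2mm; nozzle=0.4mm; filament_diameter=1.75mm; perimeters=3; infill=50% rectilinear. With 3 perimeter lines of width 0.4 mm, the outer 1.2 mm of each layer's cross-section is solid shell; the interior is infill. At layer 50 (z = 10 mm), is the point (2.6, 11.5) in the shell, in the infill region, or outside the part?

At z = 10 mm: the cube does not reach this height (z outside [0, 9.5]); the cube at (-2.5, 0) (footprint 11×12) is included at this height; Combining (union): only the 11×12 cube at (-2.5, 0) is present, so the union is just that shape — 1 connected region; (rotated 20° about Z; rotation is an isometry so areas/perimeters/island counts are preserved). Overall, the cross-section is a single solid region. Undo the 20° rotation: the query point maps to (6.376, 9.917) in the un-rotated model frame. The nearest boundary edge runs (8.50, 12.00)→(-2.50, 12.00); distance from the point to it = 2.08 mm. The point is inside the cross-section and 2.08 mm from the nearest boundary — more than the 1.2 mm shell width (3 × 0.4), so it's in the infill interior.

infill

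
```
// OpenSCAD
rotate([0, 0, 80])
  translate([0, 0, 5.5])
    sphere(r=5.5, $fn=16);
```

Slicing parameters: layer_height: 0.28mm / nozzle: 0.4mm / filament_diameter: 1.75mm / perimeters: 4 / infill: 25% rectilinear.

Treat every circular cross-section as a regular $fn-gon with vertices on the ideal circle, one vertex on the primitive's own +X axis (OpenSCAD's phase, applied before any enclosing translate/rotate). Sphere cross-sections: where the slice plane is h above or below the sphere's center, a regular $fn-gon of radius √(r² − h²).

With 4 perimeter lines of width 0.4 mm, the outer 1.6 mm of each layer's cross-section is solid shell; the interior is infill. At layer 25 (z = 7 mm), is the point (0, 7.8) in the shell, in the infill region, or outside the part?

outside

At z = 7 mm: the r=5.5 sphere contributes a regular 16-gon of circumradius √(5.5²−1.5²) = 5.292; (whole slice rotated 80° about Z — lengths, areas and connectivity unchanged). Overall, the cross-section is a single solid region. Undo the 80° rotation: the query point maps to (7.682, 1.354) in the un-rotated model frame. The nearest boundary edge runs (5.29, 0.00)→(4.89, 2.02); distance from the point to it = 2.61 mm. The point is not inside any of the regions above, so it lies outside the cross-section (2.61 mm from the nearest boundary).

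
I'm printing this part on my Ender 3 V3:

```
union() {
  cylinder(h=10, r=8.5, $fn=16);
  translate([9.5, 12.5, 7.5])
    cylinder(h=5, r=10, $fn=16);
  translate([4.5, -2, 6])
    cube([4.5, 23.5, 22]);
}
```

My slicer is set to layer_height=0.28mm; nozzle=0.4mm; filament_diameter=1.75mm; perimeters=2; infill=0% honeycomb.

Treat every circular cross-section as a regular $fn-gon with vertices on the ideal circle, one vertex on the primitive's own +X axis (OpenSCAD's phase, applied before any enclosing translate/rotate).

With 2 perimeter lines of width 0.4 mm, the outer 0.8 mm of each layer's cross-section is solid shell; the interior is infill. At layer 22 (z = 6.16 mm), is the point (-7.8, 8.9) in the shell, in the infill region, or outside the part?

At z = 6.16 mm: the r=8.5 cylinder gives a regular 16-gon of circumradius 8.5 (constant along its height); the cylinder at (9.5, 12.5) is not intersected at this z (z outside [7.5, 12.5]); the 4.5×23.5 cube at (4.5, -2) contributes its full rectangle; Taking the union: the regions partially overlap (shared area 27.03 mm²), so overlapping operands fuse into one piece — 1 connected region. Overall, the cross-section is a single solid region. The nearest boundary edge runs (-6.01, 6.01)→(-3.25, 7.85); distance from the point to it = 3.40 mm. The point is not inside any of the regions above, so it lies outside the cross-section (3.40 mm from the nearest boundary).

outside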